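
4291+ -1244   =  3047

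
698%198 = 104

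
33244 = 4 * 8311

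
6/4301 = 6/4301 = 0.00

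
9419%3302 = 2815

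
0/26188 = 0 = 0.00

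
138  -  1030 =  - 892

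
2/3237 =2/3237 = 0.00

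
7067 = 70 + 6997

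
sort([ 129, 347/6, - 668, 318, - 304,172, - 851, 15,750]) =[ - 851,-668, - 304 , 15, 347/6,129, 172,318,  750]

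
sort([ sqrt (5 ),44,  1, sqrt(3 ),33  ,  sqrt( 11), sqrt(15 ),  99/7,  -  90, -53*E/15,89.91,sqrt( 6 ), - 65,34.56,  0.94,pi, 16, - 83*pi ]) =[-83*pi, - 90, - 65, - 53*E/15,0.94,1,  sqrt( 3), sqrt( 5 ),sqrt(6 ) , pi, sqrt( 11), sqrt( 15 ),  99/7 , 16,33, 34.56,  44, 89.91] 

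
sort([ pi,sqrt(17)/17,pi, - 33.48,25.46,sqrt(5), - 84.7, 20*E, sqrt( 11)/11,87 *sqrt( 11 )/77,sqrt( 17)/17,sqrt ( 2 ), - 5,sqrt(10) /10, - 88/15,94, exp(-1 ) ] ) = [ - 84.7, - 33.48, - 88/15 , - 5, sqrt( 17)/17, sqrt(17)/17, sqrt( 11)/11, sqrt( 10) /10,exp(  -  1 ),  sqrt( 2 ), sqrt(5),pi,pi,  87 *sqrt(11)/77,25.46,20*E , 94]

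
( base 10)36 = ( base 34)12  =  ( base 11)33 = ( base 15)26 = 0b100100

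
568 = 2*284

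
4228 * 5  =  21140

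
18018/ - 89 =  - 18018/89 = - 202.45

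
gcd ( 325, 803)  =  1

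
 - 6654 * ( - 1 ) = 6654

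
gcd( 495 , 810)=45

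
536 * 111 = 59496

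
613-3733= - 3120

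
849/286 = 2+277/286 =2.97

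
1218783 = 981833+236950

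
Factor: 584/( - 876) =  - 2^1 *3^(-1)  =  - 2/3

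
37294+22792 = 60086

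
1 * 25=25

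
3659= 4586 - 927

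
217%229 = 217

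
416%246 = 170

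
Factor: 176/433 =2^4 * 11^1*433^( - 1 )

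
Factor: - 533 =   -  13^1*41^1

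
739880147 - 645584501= 94295646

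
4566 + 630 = 5196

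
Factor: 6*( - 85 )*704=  - 359040  =  - 2^7*3^1*5^1*11^1*17^1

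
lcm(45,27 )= 135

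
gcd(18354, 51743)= 1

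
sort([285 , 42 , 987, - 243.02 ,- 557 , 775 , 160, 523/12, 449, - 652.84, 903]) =[ - 652.84, - 557, - 243.02, 42,523/12 , 160, 285,449, 775,903, 987] 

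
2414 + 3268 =5682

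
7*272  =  1904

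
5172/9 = 1724/3= 574.67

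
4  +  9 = 13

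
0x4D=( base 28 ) 2l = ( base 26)2p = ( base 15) 52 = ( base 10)77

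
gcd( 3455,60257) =1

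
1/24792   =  1/24792 = 0.00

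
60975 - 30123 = 30852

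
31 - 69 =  - 38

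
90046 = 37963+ 52083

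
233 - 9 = 224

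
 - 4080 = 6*( - 680)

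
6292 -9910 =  -3618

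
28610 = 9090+19520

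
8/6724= 2/1681 =0.00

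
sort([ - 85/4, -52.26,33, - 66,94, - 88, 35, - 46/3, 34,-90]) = [ - 90, - 88 , - 66, - 52.26, -85/4,  -  46/3, 33, 34, 35,  94 ]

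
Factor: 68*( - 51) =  - 3468= - 2^2*3^1*17^2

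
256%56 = 32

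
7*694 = 4858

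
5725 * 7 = 40075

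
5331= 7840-2509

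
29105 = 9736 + 19369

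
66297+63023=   129320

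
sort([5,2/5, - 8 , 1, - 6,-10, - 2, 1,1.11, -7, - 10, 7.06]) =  [ - 10,-10, - 8,-7, - 6, -2,2/5, 1,1 , 1.11,5,7.06]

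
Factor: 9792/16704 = 17/29 = 17^1*29^( - 1) 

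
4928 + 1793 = 6721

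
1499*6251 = 9370249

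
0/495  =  0  =  0.00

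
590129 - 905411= -315282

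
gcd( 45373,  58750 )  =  1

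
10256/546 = 18  +  214/273 = 18.78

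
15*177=2655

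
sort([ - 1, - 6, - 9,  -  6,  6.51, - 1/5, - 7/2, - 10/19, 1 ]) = [ - 9 , - 6, - 6,-7/2,-1, - 10/19, - 1/5, 1, 6.51] 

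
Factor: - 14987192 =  - 2^3*11^1*73^1* 2333^1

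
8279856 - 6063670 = 2216186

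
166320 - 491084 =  - 324764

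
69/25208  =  3/1096 = 0.00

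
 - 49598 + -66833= - 116431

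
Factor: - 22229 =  - 22229^1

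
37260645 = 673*55365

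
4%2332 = 4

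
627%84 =39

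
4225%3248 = 977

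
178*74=13172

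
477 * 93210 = 44461170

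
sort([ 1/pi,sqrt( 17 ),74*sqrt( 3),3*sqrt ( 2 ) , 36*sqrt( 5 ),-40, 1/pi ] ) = [- 40, 1/pi, 1/pi, sqrt( 17 ),3*sqrt(2),36* sqrt( 5 )  ,  74*sqrt ( 3 )] 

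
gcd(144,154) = 2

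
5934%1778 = 600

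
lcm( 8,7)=56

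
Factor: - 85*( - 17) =1445 = 5^1*17^2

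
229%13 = 8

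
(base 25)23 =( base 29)1O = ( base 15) 38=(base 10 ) 53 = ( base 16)35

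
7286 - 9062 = -1776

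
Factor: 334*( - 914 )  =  -2^2*167^1*457^1=- 305276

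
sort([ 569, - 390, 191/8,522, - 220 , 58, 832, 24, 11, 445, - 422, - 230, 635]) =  [  -  422,-390, - 230, -220, 11, 191/8, 24, 58, 445,522,569, 635,  832 ]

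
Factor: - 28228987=-137^1* 206051^1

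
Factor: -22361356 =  - 2^2*5590339^1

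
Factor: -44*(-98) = 2^3*7^2 * 11^1 = 4312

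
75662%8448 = 8078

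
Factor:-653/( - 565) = 5^( - 1 )*113^( - 1)*653^1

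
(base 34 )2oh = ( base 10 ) 3145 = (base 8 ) 6111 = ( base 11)23AA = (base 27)48D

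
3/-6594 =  - 1/2198 = -0.00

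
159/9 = 17 + 2/3= 17.67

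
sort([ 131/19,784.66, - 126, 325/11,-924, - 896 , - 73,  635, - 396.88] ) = [- 924, - 896,- 396.88, - 126, - 73, 131/19, 325/11,635, 784.66] 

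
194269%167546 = 26723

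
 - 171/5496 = - 57/1832 = - 0.03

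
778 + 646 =1424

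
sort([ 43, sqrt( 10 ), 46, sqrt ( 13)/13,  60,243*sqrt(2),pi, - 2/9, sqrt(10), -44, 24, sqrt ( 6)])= [  -  44,-2/9, sqrt ( 13)/13,  sqrt(6 ), pi, sqrt( 10),sqrt( 10),24, 43, 46,60, 243*sqrt( 2)]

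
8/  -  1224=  - 1 + 152/153 = -  0.01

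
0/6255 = 0 = 0.00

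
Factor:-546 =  - 2^1  *3^1*7^1*13^1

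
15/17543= 15/17543 = 0.00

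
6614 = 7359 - 745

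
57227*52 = 2975804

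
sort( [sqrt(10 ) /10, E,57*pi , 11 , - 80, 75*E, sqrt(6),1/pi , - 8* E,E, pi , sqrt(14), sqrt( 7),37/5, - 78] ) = [ - 80, - 78, - 8*  E, sqrt(10 )/10,1/pi,sqrt( 6),sqrt( 7 ), E,E,pi,sqrt(14),37/5,11,57*pi, 75*  E]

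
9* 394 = 3546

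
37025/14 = 2644 + 9/14 = 2644.64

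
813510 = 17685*46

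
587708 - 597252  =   - 9544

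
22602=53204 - 30602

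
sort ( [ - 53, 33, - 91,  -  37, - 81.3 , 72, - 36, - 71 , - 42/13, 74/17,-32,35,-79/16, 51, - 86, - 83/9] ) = [ - 91, - 86, - 81.3  , - 71, - 53,-37, - 36, - 32, - 83/9, - 79/16, - 42/13, 74/17, 33, 35, 51,72]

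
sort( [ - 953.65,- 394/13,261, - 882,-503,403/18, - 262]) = [ - 953.65, - 882, - 503, - 262, - 394/13, 403/18, 261 ] 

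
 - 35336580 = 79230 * ( - 446)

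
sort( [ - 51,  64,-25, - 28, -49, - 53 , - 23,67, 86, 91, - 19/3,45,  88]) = [ - 53, - 51,-49, - 28, - 25, - 23,-19/3 , 45,  64,67,86, 88, 91]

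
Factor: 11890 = 2^1*5^1*29^1*41^1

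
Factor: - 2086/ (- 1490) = 7/5 = 5^( - 1)*7^1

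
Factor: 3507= 3^1*7^1*167^1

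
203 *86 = 17458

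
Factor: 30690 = 2^1*3^2*5^1*11^1*31^1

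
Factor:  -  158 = - 2^1*79^1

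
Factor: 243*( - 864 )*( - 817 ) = 2^5*3^8*19^1 * 43^1 = 171530784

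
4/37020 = 1/9255 = 0.00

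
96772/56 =1728 + 1/14= 1728.07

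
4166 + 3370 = 7536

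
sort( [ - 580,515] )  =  [ - 580,  515]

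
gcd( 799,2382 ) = 1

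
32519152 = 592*54931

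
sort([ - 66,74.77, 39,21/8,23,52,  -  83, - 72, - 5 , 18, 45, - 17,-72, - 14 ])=[ - 83, -72, - 72, - 66, - 17, - 14,-5 , 21/8,18,23 , 39,45, 52, 74.77 ] 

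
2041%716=609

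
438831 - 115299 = 323532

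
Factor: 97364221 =23^1*  1489^1*2843^1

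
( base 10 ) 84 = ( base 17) 4g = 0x54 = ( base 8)124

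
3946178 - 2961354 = 984824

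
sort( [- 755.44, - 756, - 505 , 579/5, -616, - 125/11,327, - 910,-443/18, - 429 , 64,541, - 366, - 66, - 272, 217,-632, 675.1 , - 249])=[ - 910, - 756, - 755.44, - 632,-616, - 505, - 429, - 366, - 272,-249,-66,-443/18, - 125/11,64,579/5, 217,327,541,675.1 ] 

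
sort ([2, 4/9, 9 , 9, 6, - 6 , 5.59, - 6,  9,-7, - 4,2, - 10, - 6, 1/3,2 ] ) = [ -10, - 7, - 6, - 6, - 6,-4,1/3 , 4/9, 2,2,2,5.59, 6,9, 9,9 ] 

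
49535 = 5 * 9907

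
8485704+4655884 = 13141588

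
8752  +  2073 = 10825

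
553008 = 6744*82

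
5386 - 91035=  - 85649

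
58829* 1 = 58829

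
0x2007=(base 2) 10000000000111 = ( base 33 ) 7HF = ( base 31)8gf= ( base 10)8199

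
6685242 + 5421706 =12106948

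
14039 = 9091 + 4948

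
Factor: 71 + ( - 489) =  - 418 = - 2^1*11^1 * 19^1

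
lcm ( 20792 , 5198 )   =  20792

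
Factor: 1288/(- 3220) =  - 2/5 = - 2^1*5^( - 1) 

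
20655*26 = 537030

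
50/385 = 10/77 = 0.13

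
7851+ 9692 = 17543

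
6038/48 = 3019/24 = 125.79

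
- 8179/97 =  - 85+66/97= - 84.32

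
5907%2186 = 1535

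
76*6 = 456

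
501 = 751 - 250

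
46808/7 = 6686 + 6/7 = 6686.86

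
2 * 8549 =17098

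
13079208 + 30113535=43192743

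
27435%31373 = 27435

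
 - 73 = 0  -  73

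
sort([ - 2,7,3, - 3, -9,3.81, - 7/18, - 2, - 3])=[ - 9, - 3,  -  3, - 2,  -  2, - 7/18,3, 3.81,  7 ] 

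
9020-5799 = 3221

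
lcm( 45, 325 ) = 2925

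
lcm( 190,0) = 0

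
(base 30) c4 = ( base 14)1c0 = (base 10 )364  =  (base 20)i4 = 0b101101100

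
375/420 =25/28 = 0.89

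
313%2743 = 313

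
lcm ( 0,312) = 0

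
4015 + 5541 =9556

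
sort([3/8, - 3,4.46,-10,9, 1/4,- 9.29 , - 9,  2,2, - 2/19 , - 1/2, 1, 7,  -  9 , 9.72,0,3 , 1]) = [-10, - 9.29, - 9, - 9,- 3, - 1/2, - 2/19, 0, 1/4, 3/8,1,1,2,2,3,4.46,7, 9,9.72]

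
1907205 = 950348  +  956857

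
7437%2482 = 2473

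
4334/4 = 2167/2 = 1083.50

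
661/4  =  165+1/4 = 165.25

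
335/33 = 335/33 = 10.15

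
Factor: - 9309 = - 3^1*29^1*107^1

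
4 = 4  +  0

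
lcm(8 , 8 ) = 8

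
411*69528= 28576008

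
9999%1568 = 591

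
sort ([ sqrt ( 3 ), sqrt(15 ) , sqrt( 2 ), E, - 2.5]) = [ - 2.5, sqrt(2), sqrt( 3), E,  sqrt( 15) ] 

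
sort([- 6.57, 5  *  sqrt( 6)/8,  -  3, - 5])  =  [-6.57, - 5, - 3,5*sqrt( 6 )/8]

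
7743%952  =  127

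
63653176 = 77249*824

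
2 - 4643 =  - 4641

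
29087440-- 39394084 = 68481524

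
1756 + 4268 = 6024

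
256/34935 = 256/34935 = 0.01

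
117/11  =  117/11 = 10.64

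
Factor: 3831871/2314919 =467^( - 1)*4957^ (-1 ) * 3831871^1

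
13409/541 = 13409/541=24.79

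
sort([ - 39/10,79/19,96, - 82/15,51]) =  [ - 82/15, - 39/10,79/19, 51,  96]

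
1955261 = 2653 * 737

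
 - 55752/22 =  - 27876/11 = -2534.18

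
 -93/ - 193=93/193 = 0.48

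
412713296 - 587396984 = -174683688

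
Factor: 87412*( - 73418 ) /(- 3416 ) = 802201777/427 = 7^(-1 ) * 13^1*41^2*61^( - 1)*36709^1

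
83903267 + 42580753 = 126484020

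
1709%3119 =1709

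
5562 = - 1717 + 7279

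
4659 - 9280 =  - 4621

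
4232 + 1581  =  5813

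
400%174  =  52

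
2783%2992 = 2783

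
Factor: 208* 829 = 172432 = 2^4*13^1*829^1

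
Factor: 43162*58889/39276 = 1270883509/19638  =  2^(-1)*3^(  -  2 )* 7^1*1091^ ( - 1)*3083^1 * 58889^1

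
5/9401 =5/9401 =0.00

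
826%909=826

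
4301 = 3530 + 771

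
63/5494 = 63/5494 = 0.01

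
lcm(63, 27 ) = 189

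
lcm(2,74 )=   74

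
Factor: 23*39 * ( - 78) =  - 69966 = - 2^1*3^2*13^2*23^1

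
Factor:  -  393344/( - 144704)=2^1*17^( - 1)*19^( - 1) * 439^1 = 878/323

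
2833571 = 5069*559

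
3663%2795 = 868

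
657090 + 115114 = 772204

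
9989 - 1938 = 8051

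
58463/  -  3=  - 58463/3 = - 19487.67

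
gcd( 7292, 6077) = 1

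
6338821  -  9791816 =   -  3452995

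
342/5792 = 171/2896 = 0.06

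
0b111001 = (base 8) 71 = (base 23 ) 2B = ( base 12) 49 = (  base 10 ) 57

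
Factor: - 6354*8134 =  - 51683436 = - 2^2*3^2*7^2 * 83^1 * 353^1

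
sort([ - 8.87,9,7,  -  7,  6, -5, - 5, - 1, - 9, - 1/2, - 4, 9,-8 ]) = [ - 9, - 8.87,-8, - 7, - 5,-5, - 4 , - 1 , - 1/2, 6,7,  9, 9]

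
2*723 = 1446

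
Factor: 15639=3^1*13^1*401^1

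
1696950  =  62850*27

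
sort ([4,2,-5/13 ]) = [ - 5/13,2,4]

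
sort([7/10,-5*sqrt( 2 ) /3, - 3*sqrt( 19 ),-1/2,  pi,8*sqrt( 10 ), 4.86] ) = [ - 3*sqrt( 19), -5*sqrt( 2 )/3, -1/2,7/10,  pi, 4.86, 8 * sqrt(10)] 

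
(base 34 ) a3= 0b101010111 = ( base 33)AD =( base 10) 343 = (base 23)el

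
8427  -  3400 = 5027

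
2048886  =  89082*23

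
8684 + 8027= 16711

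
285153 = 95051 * 3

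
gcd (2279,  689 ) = 53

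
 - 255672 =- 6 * 42612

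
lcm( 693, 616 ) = 5544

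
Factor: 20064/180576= 3^(  -  2) = 1/9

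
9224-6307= 2917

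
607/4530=607/4530 = 0.13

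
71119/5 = 71119/5 =14223.80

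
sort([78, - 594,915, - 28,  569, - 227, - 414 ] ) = [ - 594,  -  414, - 227 ,-28, 78,569 , 915 ] 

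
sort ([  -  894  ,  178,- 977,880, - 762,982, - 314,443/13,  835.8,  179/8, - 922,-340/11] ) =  [ - 977, - 922, - 894,  -  762,- 314, - 340/11 , 179/8  ,  443/13,178, 835.8,880,982 ]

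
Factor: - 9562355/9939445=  - 1912471/1987889 =-  11^1 * 173861^1*1987889^( - 1)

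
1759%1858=1759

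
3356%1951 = 1405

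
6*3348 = 20088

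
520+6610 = 7130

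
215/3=215/3 = 71.67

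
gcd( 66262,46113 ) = 1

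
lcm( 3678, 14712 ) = 14712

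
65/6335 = 13/1267 = 0.01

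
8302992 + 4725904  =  13028896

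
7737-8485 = -748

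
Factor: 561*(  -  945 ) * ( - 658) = 348835410 = 2^1*3^4*5^1*7^2*11^1*17^1 * 47^1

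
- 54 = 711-765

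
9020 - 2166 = 6854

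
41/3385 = 41/3385= 0.01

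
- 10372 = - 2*5186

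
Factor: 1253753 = 19^2 * 23^1*151^1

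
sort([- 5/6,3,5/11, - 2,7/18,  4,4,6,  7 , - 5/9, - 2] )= [  -  2, - 2, - 5/6,  -  5/9,7/18, 5/11,3,4,4,6, 7] 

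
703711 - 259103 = 444608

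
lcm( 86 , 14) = 602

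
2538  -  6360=-3822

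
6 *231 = 1386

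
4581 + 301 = 4882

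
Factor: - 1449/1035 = - 7/5 = - 5^ ( - 1)*7^1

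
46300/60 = 771+ 2/3 = 771.67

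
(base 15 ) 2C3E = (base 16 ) 2525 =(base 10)9509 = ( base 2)10010100100101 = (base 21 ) 10BH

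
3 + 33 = 36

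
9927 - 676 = 9251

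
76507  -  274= 76233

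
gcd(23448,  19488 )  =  24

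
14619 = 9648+4971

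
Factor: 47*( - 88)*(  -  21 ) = 86856=2^3 * 3^1*7^1*11^1 * 47^1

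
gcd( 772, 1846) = 2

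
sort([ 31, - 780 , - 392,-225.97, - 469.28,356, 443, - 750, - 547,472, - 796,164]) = [ - 796, - 780, - 750 , - 547,- 469.28,-392, - 225.97 , 31, 164, 356, 443, 472 ] 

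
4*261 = 1044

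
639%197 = 48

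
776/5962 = 388/2981  =  0.13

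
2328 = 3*776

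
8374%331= 99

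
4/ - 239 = -1 + 235/239=- 0.02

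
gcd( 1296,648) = 648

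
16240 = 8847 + 7393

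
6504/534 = 12+16/89 = 12.18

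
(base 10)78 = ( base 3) 2220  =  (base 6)210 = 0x4e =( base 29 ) 2k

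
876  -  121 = 755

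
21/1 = 21 = 21.00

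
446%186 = 74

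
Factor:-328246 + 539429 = 7^1*30169^1= 211183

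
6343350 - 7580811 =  - 1237461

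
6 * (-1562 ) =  - 9372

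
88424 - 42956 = 45468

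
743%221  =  80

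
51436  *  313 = 16099468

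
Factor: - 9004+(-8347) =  - 17351^1 = -17351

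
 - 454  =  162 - 616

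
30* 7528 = 225840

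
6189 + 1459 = 7648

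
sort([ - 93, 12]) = [-93, 12]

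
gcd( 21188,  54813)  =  1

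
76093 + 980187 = 1056280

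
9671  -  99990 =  - 90319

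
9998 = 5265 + 4733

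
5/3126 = 5/3126 = 0.00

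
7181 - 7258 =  - 77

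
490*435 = 213150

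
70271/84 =836+ 47/84= 836.56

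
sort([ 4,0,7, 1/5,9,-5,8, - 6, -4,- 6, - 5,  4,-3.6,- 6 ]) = [ - 6, - 6 , - 6, - 5,  -  5,-4,-3.6,0,1/5,4 , 4,7,8,9]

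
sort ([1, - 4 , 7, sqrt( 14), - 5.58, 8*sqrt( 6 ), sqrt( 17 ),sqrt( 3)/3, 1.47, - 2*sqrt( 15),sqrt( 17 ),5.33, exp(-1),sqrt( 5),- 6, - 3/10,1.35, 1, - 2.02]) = [ - 2*sqrt(15 ),  -  6, - 5.58, - 4, - 2.02, - 3/10,exp(  -  1 ),sqrt( 3)/3, 1,1,1.35,  1.47, sqrt(5),sqrt( 14 ) , sqrt( 17 ), sqrt( 17), 5.33,7, 8*sqrt( 6)]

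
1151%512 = 127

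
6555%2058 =381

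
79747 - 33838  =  45909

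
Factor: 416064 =2^6 * 3^1 *11^1*197^1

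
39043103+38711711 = 77754814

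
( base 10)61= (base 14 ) 45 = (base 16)3d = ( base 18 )37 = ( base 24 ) 2d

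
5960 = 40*149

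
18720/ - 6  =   - 3120+0/1 = - 3120.00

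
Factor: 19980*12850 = 2^3*3^3*5^3*37^1*257^1  =  256743000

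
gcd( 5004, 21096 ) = 36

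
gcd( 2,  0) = 2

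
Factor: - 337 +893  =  556 = 2^2*139^1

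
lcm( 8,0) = 0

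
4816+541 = 5357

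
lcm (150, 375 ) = 750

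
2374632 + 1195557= 3570189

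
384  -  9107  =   - 8723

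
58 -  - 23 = 81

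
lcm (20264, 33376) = 567392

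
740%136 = 60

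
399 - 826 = -427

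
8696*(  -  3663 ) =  - 31853448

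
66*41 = 2706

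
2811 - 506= 2305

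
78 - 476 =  - 398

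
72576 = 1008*72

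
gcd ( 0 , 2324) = 2324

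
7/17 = 7/17=0.41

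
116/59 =116/59 = 1.97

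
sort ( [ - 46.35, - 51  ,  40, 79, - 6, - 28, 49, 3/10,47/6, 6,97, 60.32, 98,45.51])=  [-51, - 46.35, - 28, - 6,3/10,  6, 47/6,40,45.51, 49, 60.32, 79, 97,98 ]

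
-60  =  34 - 94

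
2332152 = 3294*708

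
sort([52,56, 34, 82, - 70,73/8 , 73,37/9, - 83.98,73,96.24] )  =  [-83.98, - 70,37/9,73/8,  34,52,56,  73 , 73,82, 96.24 ] 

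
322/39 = 322/39 = 8.26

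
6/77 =6/77= 0.08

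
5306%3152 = 2154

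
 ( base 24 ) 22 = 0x32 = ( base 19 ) 2c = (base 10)50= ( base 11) 46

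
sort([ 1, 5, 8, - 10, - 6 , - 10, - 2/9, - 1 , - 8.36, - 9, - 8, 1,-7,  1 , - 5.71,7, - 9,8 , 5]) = [ - 10,-10, - 9  , - 9, - 8.36, - 8, - 7, - 6, - 5.71, - 1, - 2/9, 1,1,1,5,  5  ,  7,8,8] 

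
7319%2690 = 1939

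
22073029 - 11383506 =10689523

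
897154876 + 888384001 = 1785538877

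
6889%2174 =367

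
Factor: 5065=5^1 * 1013^1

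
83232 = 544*153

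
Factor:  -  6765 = -3^1 * 5^1*11^1*41^1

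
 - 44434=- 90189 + 45755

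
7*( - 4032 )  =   - 28224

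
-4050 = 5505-9555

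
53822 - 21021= 32801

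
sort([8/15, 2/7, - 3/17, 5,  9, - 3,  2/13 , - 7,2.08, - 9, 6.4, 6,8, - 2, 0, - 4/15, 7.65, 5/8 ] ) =[-9, - 7, - 3, - 2,-4/15, - 3/17, 0,2/13,  2/7, 8/15,5/8, 2.08,5,6,6.4, 7.65,8, 9] 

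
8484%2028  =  372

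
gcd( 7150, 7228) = 26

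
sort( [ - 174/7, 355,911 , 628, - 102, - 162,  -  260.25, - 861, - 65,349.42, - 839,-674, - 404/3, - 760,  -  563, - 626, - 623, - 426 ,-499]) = [ - 861 ,-839, - 760, - 674, - 626,-623, - 563, - 499, - 426, - 260.25, - 162, - 404/3,- 102,  -  65, - 174/7,349.42,355,628,911 ] 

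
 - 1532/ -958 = 766/479  =  1.60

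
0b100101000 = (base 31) 9h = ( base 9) 358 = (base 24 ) C8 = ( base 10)296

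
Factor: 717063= 3^1*479^1 * 499^1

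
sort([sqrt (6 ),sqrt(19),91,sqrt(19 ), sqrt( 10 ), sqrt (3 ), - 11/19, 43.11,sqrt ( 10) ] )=[-11/19,sqrt(3 ), sqrt( 6),sqrt(10 ) , sqrt( 10),sqrt(19),sqrt (19 ),43.11, 91 ] 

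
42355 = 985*43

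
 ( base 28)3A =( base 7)163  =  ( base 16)5E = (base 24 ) 3M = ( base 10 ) 94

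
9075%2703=966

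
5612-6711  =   - 1099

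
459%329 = 130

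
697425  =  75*9299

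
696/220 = 3 + 9/55 = 3.16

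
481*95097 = 45741657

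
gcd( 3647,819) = 7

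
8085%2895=2295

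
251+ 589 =840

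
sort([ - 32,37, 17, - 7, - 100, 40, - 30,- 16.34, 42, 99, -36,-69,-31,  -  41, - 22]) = [ - 100, - 69, - 41,-36, - 32, - 31, - 30, - 22, - 16.34, - 7, 17,37, 40, 42, 99]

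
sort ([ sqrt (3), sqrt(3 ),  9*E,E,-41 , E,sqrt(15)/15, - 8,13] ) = [ - 41, - 8,sqrt(15)/15,sqrt(3),sqrt( 3 ),  E,E,13,  9  *E ] 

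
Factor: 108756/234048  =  2^( - 4 )*3^2*19^1*23^( - 1 ) =171/368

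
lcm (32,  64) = 64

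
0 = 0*47315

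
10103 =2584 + 7519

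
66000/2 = 33000 = 33000.00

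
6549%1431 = 825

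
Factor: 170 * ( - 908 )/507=-2^3* 3^ ( - 1) * 5^1*13^(- 2) *17^1*227^1 = - 154360/507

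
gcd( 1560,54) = 6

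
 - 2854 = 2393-5247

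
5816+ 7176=12992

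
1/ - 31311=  - 1/31311  =  - 0.00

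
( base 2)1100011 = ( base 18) 59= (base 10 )99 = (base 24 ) 43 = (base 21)4f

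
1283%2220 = 1283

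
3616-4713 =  -1097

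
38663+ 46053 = 84716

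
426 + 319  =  745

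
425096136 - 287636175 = 137459961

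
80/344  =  10/43= 0.23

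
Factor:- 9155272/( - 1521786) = 653948/108699 = 2^2 * 3^( - 1) * 19^( - 1)* 1907^( - 1)* 163487^1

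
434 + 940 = 1374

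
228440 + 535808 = 764248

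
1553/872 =1553/872  =  1.78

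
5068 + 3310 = 8378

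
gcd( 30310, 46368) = 14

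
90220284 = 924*97641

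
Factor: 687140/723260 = 799/841 = 17^1*29^( - 2 )*47^1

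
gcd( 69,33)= 3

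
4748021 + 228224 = 4976245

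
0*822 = 0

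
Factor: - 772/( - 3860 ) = 1/5 = 5^( - 1)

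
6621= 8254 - 1633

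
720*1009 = 726480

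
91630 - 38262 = 53368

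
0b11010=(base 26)10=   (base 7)35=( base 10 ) 26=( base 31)Q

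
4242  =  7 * 606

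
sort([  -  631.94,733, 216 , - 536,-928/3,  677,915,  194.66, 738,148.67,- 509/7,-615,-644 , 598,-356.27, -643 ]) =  [ - 644,-643, - 631.94 ,-615,  -  536, - 356.27, - 928/3 ,-509/7,148.67, 194.66 , 216,  598,677,733,738, 915 ]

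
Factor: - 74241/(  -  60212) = 2^( - 2)*3^2*73^1*113^1 * 15053^( - 1) 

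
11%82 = 11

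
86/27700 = 43/13850 = 0.00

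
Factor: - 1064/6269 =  - 2^3*7^1 *19^1*6269^( - 1 ) 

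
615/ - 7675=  - 1 + 1412/1535 = - 0.08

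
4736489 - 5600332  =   - 863843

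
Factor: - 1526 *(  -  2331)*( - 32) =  - 2^6 * 3^2 *7^2*37^1 * 109^1 = - 113827392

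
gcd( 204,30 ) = 6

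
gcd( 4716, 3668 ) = 524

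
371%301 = 70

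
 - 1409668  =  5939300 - 7348968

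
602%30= 2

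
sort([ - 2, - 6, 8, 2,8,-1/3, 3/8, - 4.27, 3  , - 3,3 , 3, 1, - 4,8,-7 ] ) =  [ - 7,-6,-4.27, - 4 , - 3,  -  2, - 1/3, 3/8,1, 2,3  ,  3,3, 8, 8,8]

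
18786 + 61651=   80437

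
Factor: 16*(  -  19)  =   - 304 = -2^4  *19^1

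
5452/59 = 5452/59 = 92.41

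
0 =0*87454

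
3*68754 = 206262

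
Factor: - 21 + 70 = 7^2=49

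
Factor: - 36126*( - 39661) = 2^1*3^4*17^1 * 223^1*2333^1= 1432793286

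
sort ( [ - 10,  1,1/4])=[ -10,1/4,  1] 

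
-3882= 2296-6178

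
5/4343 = 5/4343 = 0.00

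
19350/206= 93  +  96/103 = 93.93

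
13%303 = 13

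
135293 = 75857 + 59436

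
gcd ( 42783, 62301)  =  3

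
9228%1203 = 807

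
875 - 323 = 552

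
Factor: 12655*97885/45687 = 3^( - 1)*5^2*97^(-1)*157^( - 1)*2531^1*19577^1 = 1238734675/45687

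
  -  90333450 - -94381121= 4047671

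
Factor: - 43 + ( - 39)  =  -2^1 * 41^1 = - 82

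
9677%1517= 575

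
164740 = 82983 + 81757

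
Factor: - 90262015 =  - 5^1*18052403^1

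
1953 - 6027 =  - 4074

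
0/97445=0 =0.00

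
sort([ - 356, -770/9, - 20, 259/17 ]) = [ - 356,-770/9, - 20, 259/17]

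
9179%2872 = 563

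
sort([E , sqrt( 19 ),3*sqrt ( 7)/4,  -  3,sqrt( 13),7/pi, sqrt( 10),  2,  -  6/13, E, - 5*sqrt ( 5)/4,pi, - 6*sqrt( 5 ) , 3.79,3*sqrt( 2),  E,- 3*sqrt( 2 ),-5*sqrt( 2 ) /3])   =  [ - 6*sqrt(5 ) , -3 * sqrt( 2), -3, - 5*sqrt( 5)/4, - 5*sqrt (2)/3,-6/13,3 *sqrt( 7 ) /4,2,  7/pi,E,E,E,pi,sqrt ( 10),sqrt (13), 3.79,3 * sqrt (2 ),  sqrt( 19 )]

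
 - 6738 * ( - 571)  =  3847398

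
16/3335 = 16/3335 = 0.00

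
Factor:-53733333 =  - 3^1*17911111^1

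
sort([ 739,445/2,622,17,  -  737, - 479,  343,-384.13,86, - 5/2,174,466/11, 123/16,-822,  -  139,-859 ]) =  [ - 859,  -  822, - 737, - 479, - 384.13,-139, - 5/2,123/16, 17,466/11, 86, 174, 445/2,343 , 622, 739]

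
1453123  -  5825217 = -4372094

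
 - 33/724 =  - 1 + 691/724= -0.05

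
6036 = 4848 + 1188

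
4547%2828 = 1719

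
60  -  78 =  -18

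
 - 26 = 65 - 91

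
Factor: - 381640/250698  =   - 580/381= - 2^2*3^( - 1 )*5^1*29^1 * 127^( - 1 )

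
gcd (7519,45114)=7519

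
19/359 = 19/359 = 0.05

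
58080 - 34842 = 23238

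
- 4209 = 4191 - 8400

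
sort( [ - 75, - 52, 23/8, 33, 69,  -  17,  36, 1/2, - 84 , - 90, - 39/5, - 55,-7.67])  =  [ - 90, -84 , - 75 , - 55, - 52 , - 17, - 39/5, - 7.67,1/2,23/8,33,36,  69]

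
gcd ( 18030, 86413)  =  1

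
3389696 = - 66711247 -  - 70100943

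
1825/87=20 + 85/87 =20.98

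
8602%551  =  337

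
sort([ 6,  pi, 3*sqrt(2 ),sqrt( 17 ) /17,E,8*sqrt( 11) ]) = [sqrt( 17 ) /17,E, pi,  3*sqrt( 2),6,8 * sqrt(11) ]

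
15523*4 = 62092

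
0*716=0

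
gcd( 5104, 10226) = 2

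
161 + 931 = 1092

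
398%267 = 131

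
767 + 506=1273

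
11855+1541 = 13396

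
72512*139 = 10079168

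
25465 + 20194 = 45659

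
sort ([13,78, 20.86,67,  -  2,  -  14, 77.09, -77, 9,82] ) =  [ - 77,- 14,-2,9,13, 20.86, 67,77.09, 78, 82] 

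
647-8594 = - 7947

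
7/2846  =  7/2846= 0.00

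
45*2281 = 102645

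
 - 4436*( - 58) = 257288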